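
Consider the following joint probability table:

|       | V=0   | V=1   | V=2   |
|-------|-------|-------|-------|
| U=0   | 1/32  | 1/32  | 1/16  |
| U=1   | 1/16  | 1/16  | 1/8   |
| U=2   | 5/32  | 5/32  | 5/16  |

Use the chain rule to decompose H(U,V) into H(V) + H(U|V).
By the chain rule: H(U,V) = H(V) + H(U|V)

Marginal P(V) (column sums):
  P(V=0) = 1/32 + 1/16 + 5/32 = 1/4
  P(V=1) = 1/32 + 1/16 + 5/32 = 1/4
  P(V=2) = 1/16 + 1/8 + 5/16 = 1/2
H(V) = -[(1/4)·log₂(1/4) + (1/4)·log₂(1/4) + (1/2)·log₂(1/2)]
  = 0.5000 + 0.5000 + 0.5000
  = 1.5000 bits
H(U|V) = -Σ P(U,V)·log₂ P(U|V), where P(U|V) = P(U,V) / P(V)
  (U=0,V=0): P(U|V) = (1/32)/(1/4) = 1/8;  -(1/32)·log₂(1/8) = 0.0938
  (U=0,V=1): P(U|V) = (1/32)/(1/4) = 1/8;  -(1/32)·log₂(1/8) = 0.0938
  (U=0,V=2): P(U|V) = (1/16)/(1/2) = 1/8;  -(1/16)·log₂(1/8) = 0.1875
  (U=1,V=0): P(U|V) = (1/16)/(1/4) = 1/4;  -(1/16)·log₂(1/4) = 0.1250
  (U=1,V=1): P(U|V) = (1/16)/(1/4) = 1/4;  -(1/16)·log₂(1/4) = 0.1250
  (U=1,V=2): P(U|V) = (1/8)/(1/2) = 1/4;  -(1/8)·log₂(1/4) = 0.2500
  (U=2,V=0): P(U|V) = (5/32)/(1/4) = 5/8;  -(5/32)·log₂(5/8) = 0.1059
  (U=2,V=1): P(U|V) = (5/32)/(1/4) = 5/8;  -(5/32)·log₂(5/8) = 0.1059
  (U=2,V=2): P(U|V) = (5/16)/(1/2) = 5/8;  -(5/16)·log₂(5/8) = 0.2119
H(U|V) = 0.0938 + 0.0938 + 0.1875 + 0.1250 + 0.1250 + 0.2500 + 0.1059 + 0.1059 + 0.2119
  = 1.2988 bits

H(U,V) = H(V) + H(U|V) = 1.5000 + 1.2988 = 2.7988 bits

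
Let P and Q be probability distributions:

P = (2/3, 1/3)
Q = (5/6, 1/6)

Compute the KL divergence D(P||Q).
D(P||Q) = Σ P(i) log₂(P(i)/Q(i))
  i=0: (2/3) × log₂((2/3)/(5/6)) = (2/3) × log₂(4/5) = -0.2146
  i=1: (1/3) × log₂((1/3)/(1/6)) = (1/3) × log₂(2) = 0.3333
D(P||Q) = -0.2146 + 0.3333
  = 0.1187 bits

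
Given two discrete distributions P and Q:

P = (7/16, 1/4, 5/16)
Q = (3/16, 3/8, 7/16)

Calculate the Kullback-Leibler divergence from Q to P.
D(P||Q) = Σ P(i) log₂(P(i)/Q(i))
  i=0: (7/16) × log₂((7/16)/(3/16)) = (7/16) × log₂(7/3) = 0.5348
  i=1: (1/4) × log₂((1/4)/(3/8)) = (1/4) × log₂(2/3) = -0.1462
  i=2: (5/16) × log₂((5/16)/(7/16)) = (5/16) × log₂(5/7) = -0.1517
D(P||Q) = 0.5348 - 0.1462 - 0.1517
  = 0.2369 bits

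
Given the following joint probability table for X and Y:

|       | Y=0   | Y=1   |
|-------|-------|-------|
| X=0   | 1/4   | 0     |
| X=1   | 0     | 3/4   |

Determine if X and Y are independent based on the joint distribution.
Marginal P(X) (row sums):
  P(X=0) = 1/4 + 0 = 1/4
  P(X=1) = 0 + 3/4 = 3/4
Marginal P(Y) (column sums):
  P(Y=0) = 1/4 + 0 = 1/4
  P(Y=1) = 0 + 3/4 = 3/4

X and Y are independent iff P(X=i,Y=j) = P(X=i)·P(Y=j) for every cell.
  P(X=0)·P(Y=0) = 1/4 × 1/4 = 1/16, but P(X=0,Y=0) = 1/4 ✗

No, X and Y are not independent. Quantitatively, I(X;Y) > 0:

H(X) = -[(1/4)·log₂(1/4) + (3/4)·log₂(3/4)]
  = 0.5000 + 0.3113
  = 0.8113 bits
H(Y) = -[(1/4)·log₂(1/4) + (3/4)·log₂(3/4)]
  = 0.5000 + 0.3113
  = 0.8113 bits
H(X,Y) = -[(1/4)·log₂(1/4) + (3/4)·log₂(3/4)]
  = 0.5000 + 0.3113
  = 0.8113 bits
I(X;Y) = H(X) + H(Y) - H(X,Y) = 0.8113 + 0.8113 - 0.8113 = 0.8113 bits > 0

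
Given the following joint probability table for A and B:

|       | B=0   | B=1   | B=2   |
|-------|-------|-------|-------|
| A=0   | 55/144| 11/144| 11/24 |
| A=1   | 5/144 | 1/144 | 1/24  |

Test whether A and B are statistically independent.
Marginal P(A) (row sums):
  P(A=0) = 55/144 + 11/144 + 11/24 = 11/12
  P(A=1) = 5/144 + 1/144 + 1/24 = 1/12
Marginal P(B) (column sums):
  P(B=0) = 55/144 + 5/144 = 5/12
  P(B=1) = 11/144 + 1/144 = 1/12
  P(B=2) = 11/24 + 1/24 = 1/2

A and B are independent iff P(A=i,B=j) = P(A=i)·P(B=j) for every cell.
  P(A=0)·P(B=0) = 11/12 × 5/12 = 55/144 = P(A=0,B=0) ✓
  P(A=0)·P(B=1) = 11/12 × 1/12 = 11/144 = P(A=0,B=1) ✓
  P(A=0)·P(B=2) = 11/12 × 1/2 = 11/24 = P(A=0,B=2) ✓
  P(A=1)·P(B=0) = 1/12 × 5/12 = 5/144 = P(A=1,B=0) ✓
  P(A=1)·P(B=1) = 1/12 × 1/12 = 1/144 = P(A=1,B=1) ✓
  P(A=1)·P(B=2) = 1/12 × 1/2 = 1/24 = P(A=1,B=2) ✓

Yes, A and B are independent: every cell factors, so I(A;B) = 0 bits.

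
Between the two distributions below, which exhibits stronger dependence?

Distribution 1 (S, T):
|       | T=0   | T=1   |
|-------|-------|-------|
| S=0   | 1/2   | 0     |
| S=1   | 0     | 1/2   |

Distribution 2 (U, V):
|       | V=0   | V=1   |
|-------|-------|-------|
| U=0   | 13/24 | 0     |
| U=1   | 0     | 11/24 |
Distribution 1 (S, T):
Marginal P(S) (row sums):
  P(S=0) = 1/2 + 0 = 1/2
  P(S=1) = 0 + 1/2 = 1/2
Marginal P(T) (column sums):
  P(T=0) = 1/2 + 0 = 1/2
  P(T=1) = 0 + 1/2 = 1/2

H(S) = -[(1/2)·log₂(1/2) + (1/2)·log₂(1/2)]
  = 0.5000 + 0.5000
  = 1.0000 bits
H(T) = -[(1/2)·log₂(1/2) + (1/2)·log₂(1/2)]
  = 0.5000 + 0.5000
  = 1.0000 bits
H(S,T) = -[(1/2)·log₂(1/2) + (1/2)·log₂(1/2)]
  = 0.5000 + 0.5000
  = 1.0000 bits

I(S;T) = H(S) + H(T) - H(S,T)
  = 1.0000 + 1.0000 - 1.0000
  = 1.0000 bits

Distribution 2 (U, V):
Marginal P(U) (row sums):
  P(U=0) = 13/24 + 0 = 13/24
  P(U=1) = 0 + 11/24 = 11/24
Marginal P(V) (column sums):
  P(V=0) = 13/24 + 0 = 13/24
  P(V=1) = 0 + 11/24 = 11/24

H(U) = -[(13/24)·log₂(13/24) + (11/24)·log₂(11/24)]
  = 0.4791 + 0.5159
  = 0.9950 bits
H(V) = -[(13/24)·log₂(13/24) + (11/24)·log₂(11/24)]
  = 0.4791 + 0.5159
  = 0.9950 bits
H(U,V) = -[(13/24)·log₂(13/24) + (11/24)·log₂(11/24)]
  = 0.4791 + 0.5159
  = 0.9950 bits

I(U;V) = H(U) + H(V) - H(U,V)
  = 0.9950 + 0.9950 - 0.9950
  = 0.9950 bits

I(S;T) = 1.0000 bits > I(U;V) = 0.9950 bits, so (S, T) has the higher mutual information (stronger dependence).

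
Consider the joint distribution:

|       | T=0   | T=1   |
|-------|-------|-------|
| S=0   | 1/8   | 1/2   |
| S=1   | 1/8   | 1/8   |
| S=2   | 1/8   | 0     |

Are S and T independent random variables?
Marginal P(S) (row sums):
  P(S=0) = 1/8 + 1/2 = 5/8
  P(S=1) = 1/8 + 1/8 = 1/4
  P(S=2) = 1/8 + 0 = 1/8
Marginal P(T) (column sums):
  P(T=0) = 1/8 + 1/8 + 1/8 = 3/8
  P(T=1) = 1/2 + 1/8 + 0 = 5/8

S and T are independent iff P(S=i,T=j) = P(S=i)·P(T=j) for every cell.
  P(S=0)·P(T=0) = 5/8 × 3/8 = 15/64, but P(S=0,T=0) = 1/8 ✗

No, S and T are not independent. Quantitatively, I(S;T) > 0:

H(S) = -[(5/8)·log₂(5/8) + (1/4)·log₂(1/4) + (1/8)·log₂(1/8)]
  = 0.4238 + 0.5000 + 0.3750
  = 1.2988 bits
H(T) = -[(3/8)·log₂(3/8) + (5/8)·log₂(5/8)]
  = 0.5306 + 0.4238
  = 0.9544 bits
H(S,T) = -[(1/8)·log₂(1/8) + (1/2)·log₂(1/2) + (1/8)·log₂(1/8) + (1/8)·log₂(1/8) + (1/8)·log₂(1/8)]
  = 0.3750 + 0.5000 + 0.3750 + 0.3750 + 0.3750
  = 2.0000 bits
I(S;T) = H(S) + H(T) - H(S,T) = 1.2988 + 0.9544 - 2.0000 = 0.2532 bits > 0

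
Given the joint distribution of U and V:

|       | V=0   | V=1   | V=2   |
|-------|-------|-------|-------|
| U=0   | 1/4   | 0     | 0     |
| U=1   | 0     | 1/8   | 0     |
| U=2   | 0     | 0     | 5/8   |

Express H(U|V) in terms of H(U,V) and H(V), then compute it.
H(U|V) = H(U,V) - H(V)

Marginal P(V) (column sums):
  P(V=0) = 1/4 + 0 + 0 = 1/4
  P(V=1) = 0 + 1/8 + 0 = 1/8
  P(V=2) = 0 + 0 + 5/8 = 5/8

H(U,V) = -[(1/4)·log₂(1/4) + (1/8)·log₂(1/8) + (5/8)·log₂(5/8)]
  = 0.5000 + 0.3750 + 0.4238
  = 1.2988 bits
H(V) = -[(1/4)·log₂(1/4) + (1/8)·log₂(1/8) + (5/8)·log₂(5/8)]
  = 0.5000 + 0.3750 + 0.4238
  = 1.2988 bits

H(U|V) = 1.2988 - 1.2988 = 0.0000 bits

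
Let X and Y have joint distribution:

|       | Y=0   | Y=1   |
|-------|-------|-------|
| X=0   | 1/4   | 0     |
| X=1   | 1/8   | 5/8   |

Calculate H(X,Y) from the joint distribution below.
H(X,Y) = -Σ P(X,Y) log₂ P(X,Y), summed over the non-zero cells:
H(X,Y) = -[(1/4)·log₂(1/4) + (1/8)·log₂(1/8) + (5/8)·log₂(5/8)]
  = 0.5000 + 0.3750 + 0.4238
  = 1.2988 bits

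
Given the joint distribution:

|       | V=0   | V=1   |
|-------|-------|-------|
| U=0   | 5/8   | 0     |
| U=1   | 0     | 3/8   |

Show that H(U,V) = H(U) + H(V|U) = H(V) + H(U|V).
Marginal P(U) (row sums):
  P(U=0) = 5/8 + 0 = 5/8
  P(U=1) = 0 + 3/8 = 3/8
Marginal P(V) (column sums):
  P(V=0) = 5/8 + 0 = 5/8
  P(V=1) = 0 + 3/8 = 3/8

Decomposition 1: H(U) + H(V|U)
H(U) = -[(5/8)·log₂(5/8) + (3/8)·log₂(3/8)]
  = 0.4238 + 0.5306
  = 0.9544 bits
H(V|U) = -Σ P(U,V)·log₂ P(V|U), where P(V|U) = P(U,V) / P(U)
  (cells with P(U,V) = 0 contribute 0)
  (U=0,V=0): P(V|U) = (5/8)/(5/8) = 1;  -(5/8)·log₂(1) = 0.0000
  (U=1,V=1): P(V|U) = (3/8)/(3/8) = 1;  -(3/8)·log₂(1) = 0.0000
H(V|U) = 0.0000 + 0.0000
  = 0.0000 bits
H(U) + H(V|U) = 0.9544 + 0.0000 = 0.9544 bits

Decomposition 2: H(V) + H(U|V)
H(V) = -[(5/8)·log₂(5/8) + (3/8)·log₂(3/8)]
  = 0.4238 + 0.5306
  = 0.9544 bits
H(U|V) = -Σ P(U,V)·log₂ P(U|V), where P(U|V) = P(U,V) / P(V)
  (cells with P(U,V) = 0 contribute 0)
  (U=0,V=0): P(U|V) = (5/8)/(5/8) = 1;  -(5/8)·log₂(1) = 0.0000
  (U=1,V=1): P(U|V) = (3/8)/(3/8) = 1;  -(3/8)·log₂(1) = 0.0000
H(U|V) = 0.0000 + 0.0000
  = 0.0000 bits
H(V) + H(U|V) = 0.9544 + 0.0000 = 0.9544 bits

Direct computation of the joint entropy:
H(U,V) = -[(5/8)·log₂(5/8) + (3/8)·log₂(3/8)]
  = 0.4238 + 0.5306
  = 0.9544 bits

All three agree: H(U,V) = 0.9544 bits ✓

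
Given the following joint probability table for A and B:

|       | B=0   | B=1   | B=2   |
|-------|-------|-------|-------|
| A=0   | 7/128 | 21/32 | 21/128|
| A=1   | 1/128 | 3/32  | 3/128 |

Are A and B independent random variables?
Marginal P(A) (row sums):
  P(A=0) = 7/128 + 21/32 + 21/128 = 7/8
  P(A=1) = 1/128 + 3/32 + 3/128 = 1/8
Marginal P(B) (column sums):
  P(B=0) = 7/128 + 1/128 = 1/16
  P(B=1) = 21/32 + 3/32 = 3/4
  P(B=2) = 21/128 + 3/128 = 3/16

A and B are independent iff P(A=i,B=j) = P(A=i)·P(B=j) for every cell.
  P(A=0)·P(B=0) = 7/8 × 1/16 = 7/128 = P(A=0,B=0) ✓
  P(A=0)·P(B=1) = 7/8 × 3/4 = 21/32 = P(A=0,B=1) ✓
  P(A=0)·P(B=2) = 7/8 × 3/16 = 21/128 = P(A=0,B=2) ✓
  P(A=1)·P(B=0) = 1/8 × 1/16 = 1/128 = P(A=1,B=0) ✓
  P(A=1)·P(B=1) = 1/8 × 3/4 = 3/32 = P(A=1,B=1) ✓
  P(A=1)·P(B=2) = 1/8 × 3/16 = 3/128 = P(A=1,B=2) ✓

Yes, A and B are independent: every cell factors, so I(A;B) = 0 bits.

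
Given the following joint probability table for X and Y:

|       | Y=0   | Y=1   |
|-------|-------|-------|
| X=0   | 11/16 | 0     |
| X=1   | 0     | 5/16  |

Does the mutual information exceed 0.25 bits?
Marginal P(X) (row sums):
  P(X=0) = 11/16 + 0 = 11/16
  P(X=1) = 0 + 5/16 = 5/16
Marginal P(Y) (column sums):
  P(Y=0) = 11/16 + 0 = 11/16
  P(Y=1) = 0 + 5/16 = 5/16

H(X) = -[(11/16)·log₂(11/16) + (5/16)·log₂(5/16)]
  = 0.3716 + 0.5244
  = 0.8960 bits
H(Y) = -[(11/16)·log₂(11/16) + (5/16)·log₂(5/16)]
  = 0.3716 + 0.5244
  = 0.8960 bits
H(X,Y) = -[(11/16)·log₂(11/16) + (5/16)·log₂(5/16)]
  = 0.3716 + 0.5244
  = 0.8960 bits

I(X;Y) = H(X) + H(Y) - H(X,Y)
  = 0.8960 + 0.8960 - 0.8960
  = 0.8960 bits

Yes. I(X;Y) = 0.8960 bits, which is > 0.25 bits.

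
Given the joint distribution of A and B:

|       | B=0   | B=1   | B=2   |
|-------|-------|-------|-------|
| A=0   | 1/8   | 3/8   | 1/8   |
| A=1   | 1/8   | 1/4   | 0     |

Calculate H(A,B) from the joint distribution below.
H(A,B) = -Σ P(A,B) log₂ P(A,B), summed over the non-zero cells:
H(A,B) = -[(1/8)·log₂(1/8) + (3/8)·log₂(3/8) + (1/8)·log₂(1/8) + (1/8)·log₂(1/8) + (1/4)·log₂(1/4)]
  = 0.3750 + 0.5306 + 0.3750 + 0.3750 + 0.5000
  = 2.1556 bits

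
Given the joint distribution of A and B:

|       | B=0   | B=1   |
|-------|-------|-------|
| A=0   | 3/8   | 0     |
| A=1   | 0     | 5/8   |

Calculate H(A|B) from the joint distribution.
Marginal P(B) (column sums):
  P(B=0) = 3/8 + 0 = 3/8
  P(B=1) = 0 + 5/8 = 5/8

H(A|B) = -Σ P(A,B)·log₂ P(A|B), where P(A|B) = P(A,B) / P(B)
  (cells with P(A,B) = 0 contribute 0)
  (A=0,B=0): P(A|B) = (3/8)/(3/8) = 1;  -(3/8)·log₂(1) = 0.0000
  (A=1,B=1): P(A|B) = (5/8)/(5/8) = 1;  -(5/8)·log₂(1) = 0.0000
H(A|B) = 0.0000 + 0.0000
  = 0.0000 bits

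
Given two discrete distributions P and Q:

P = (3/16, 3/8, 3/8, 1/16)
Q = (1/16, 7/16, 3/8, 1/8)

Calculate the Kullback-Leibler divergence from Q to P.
D(P||Q) = Σ P(i) log₂(P(i)/Q(i))
  i=0: (3/16) × log₂((3/16)/(1/16)) = (3/16) × log₂(3) = 0.2972
  i=1: (3/8) × log₂((3/8)/(7/16)) = (3/8) × log₂(6/7) = -0.0834
  i=2: (3/8) × log₂((3/8)/(3/8)) = (3/8) × log₂(1) = 0.0000
  i=3: (1/16) × log₂((1/16)/(1/8)) = (1/16) × log₂(1/2) = -0.0625
D(P||Q) = 0.2972 - 0.0834 + 0.0000 - 0.0625
  = 0.1513 bits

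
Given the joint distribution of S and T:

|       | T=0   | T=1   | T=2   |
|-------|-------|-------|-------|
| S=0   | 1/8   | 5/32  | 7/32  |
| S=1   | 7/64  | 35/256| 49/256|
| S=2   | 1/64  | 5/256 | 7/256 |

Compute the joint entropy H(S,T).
H(S,T) = -Σ P(S,T) log₂ P(S,T), summed over the non-zero cells:
H(S,T) = -[(1/8)·log₂(1/8) + (5/32)·log₂(5/32) + (7/32)·log₂(7/32) + (7/64)·log₂(7/64) + (35/256)·log₂(35/256) + (49/256)·log₂(49/256) + (1/64)·log₂(1/64) + (5/256)·log₂(5/256) + (7/256)·log₂(7/256)]
  = 0.3750 + 0.4184 + 0.4796 + 0.3492 + 0.3925 + 0.4566 + 0.0938 + 0.1109 + 0.1420
  = 2.8180 bits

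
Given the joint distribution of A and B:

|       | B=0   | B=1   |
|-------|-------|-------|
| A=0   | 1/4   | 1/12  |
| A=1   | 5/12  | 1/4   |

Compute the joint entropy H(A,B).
H(A,B) = -Σ P(A,B) log₂ P(A,B), summed over the non-zero cells:
H(A,B) = -[(1/4)·log₂(1/4) + (1/12)·log₂(1/12) + (5/12)·log₂(5/12) + (1/4)·log₂(1/4)]
  = 0.5000 + 0.2987 + 0.5263 + 0.5000
  = 1.8250 bits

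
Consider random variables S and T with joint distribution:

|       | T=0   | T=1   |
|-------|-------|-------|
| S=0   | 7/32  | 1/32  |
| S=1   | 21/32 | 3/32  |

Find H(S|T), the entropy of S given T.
Marginal P(T) (column sums):
  P(T=0) = 7/32 + 21/32 = 7/8
  P(T=1) = 1/32 + 3/32 = 1/8

H(S|T) = -Σ P(S,T)·log₂ P(S|T), where P(S|T) = P(S,T) / P(T)
  (S=0,T=0): P(S|T) = (7/32)/(7/8) = 1/4;  -(7/32)·log₂(1/4) = 0.4375
  (S=0,T=1): P(S|T) = (1/32)/(1/8) = 1/4;  -(1/32)·log₂(1/4) = 0.0625
  (S=1,T=0): P(S|T) = (21/32)/(7/8) = 3/4;  -(21/32)·log₂(3/4) = 0.2724
  (S=1,T=1): P(S|T) = (3/32)/(1/8) = 3/4;  -(3/32)·log₂(3/4) = 0.0389
H(S|T) = 0.4375 + 0.0625 + 0.2724 + 0.0389
  = 0.8113 bits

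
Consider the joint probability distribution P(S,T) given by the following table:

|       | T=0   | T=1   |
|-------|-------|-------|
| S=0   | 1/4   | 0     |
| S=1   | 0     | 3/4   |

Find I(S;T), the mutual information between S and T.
Marginal P(S) (row sums):
  P(S=0) = 1/4 + 0 = 1/4
  P(S=1) = 0 + 3/4 = 3/4
Marginal P(T) (column sums):
  P(T=0) = 1/4 + 0 = 1/4
  P(T=1) = 0 + 3/4 = 3/4

H(S) = -[(1/4)·log₂(1/4) + (3/4)·log₂(3/4)]
  = 0.5000 + 0.3113
  = 0.8113 bits
H(T) = -[(1/4)·log₂(1/4) + (3/4)·log₂(3/4)]
  = 0.5000 + 0.3113
  = 0.8113 bits
H(S,T) = -[(1/4)·log₂(1/4) + (3/4)·log₂(3/4)]
  = 0.5000 + 0.3113
  = 0.8113 bits

I(S;T) = H(S) + H(T) - H(S,T)
  = 0.8113 + 0.8113 - 0.8113
  = 0.8113 bits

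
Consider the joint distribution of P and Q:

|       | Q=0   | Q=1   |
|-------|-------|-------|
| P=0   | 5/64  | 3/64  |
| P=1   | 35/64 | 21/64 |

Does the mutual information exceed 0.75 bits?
Marginal P(P) (row sums):
  P(P=0) = 5/64 + 3/64 = 1/8
  P(P=1) = 35/64 + 21/64 = 7/8
Marginal P(Q) (column sums):
  P(Q=0) = 5/64 + 35/64 = 5/8
  P(Q=1) = 3/64 + 21/64 = 3/8

H(P) = -[(1/8)·log₂(1/8) + (7/8)·log₂(7/8)]
  = 0.3750 + 0.1686
  = 0.5436 bits
H(Q) = -[(5/8)·log₂(5/8) + (3/8)·log₂(3/8)]
  = 0.4238 + 0.5306
  = 0.9544 bits
H(P,Q) = -[(5/64)·log₂(5/64) + (3/64)·log₂(3/64) + (35/64)·log₂(35/64) + (21/64)·log₂(21/64)]
  = 0.2873 + 0.2070 + 0.4762 + 0.5275
  = 1.4980 bits

I(P;Q) = H(P) + H(Q) - H(P,Q)
  = 0.5436 + 0.9544 - 1.4980
  = 0.0000 bits

No. I(P;Q) = 0.0000 bits, which is ≤ 0.75 bits.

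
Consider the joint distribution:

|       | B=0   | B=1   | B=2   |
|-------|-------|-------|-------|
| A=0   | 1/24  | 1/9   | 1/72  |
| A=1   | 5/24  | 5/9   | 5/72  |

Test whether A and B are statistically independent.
Marginal P(A) (row sums):
  P(A=0) = 1/24 + 1/9 + 1/72 = 1/6
  P(A=1) = 5/24 + 5/9 + 5/72 = 5/6
Marginal P(B) (column sums):
  P(B=0) = 1/24 + 5/24 = 1/4
  P(B=1) = 1/9 + 5/9 = 2/3
  P(B=2) = 1/72 + 5/72 = 1/12

A and B are independent iff P(A=i,B=j) = P(A=i)·P(B=j) for every cell.
  P(A=0)·P(B=0) = 1/6 × 1/4 = 1/24 = P(A=0,B=0) ✓
  P(A=0)·P(B=1) = 1/6 × 2/3 = 1/9 = P(A=0,B=1) ✓
  P(A=0)·P(B=2) = 1/6 × 1/12 = 1/72 = P(A=0,B=2) ✓
  P(A=1)·P(B=0) = 5/6 × 1/4 = 5/24 = P(A=1,B=0) ✓
  P(A=1)·P(B=1) = 5/6 × 2/3 = 5/9 = P(A=1,B=1) ✓
  P(A=1)·P(B=2) = 5/6 × 1/12 = 5/72 = P(A=1,B=2) ✓

Yes, A and B are independent: every cell factors, so I(A;B) = 0 bits.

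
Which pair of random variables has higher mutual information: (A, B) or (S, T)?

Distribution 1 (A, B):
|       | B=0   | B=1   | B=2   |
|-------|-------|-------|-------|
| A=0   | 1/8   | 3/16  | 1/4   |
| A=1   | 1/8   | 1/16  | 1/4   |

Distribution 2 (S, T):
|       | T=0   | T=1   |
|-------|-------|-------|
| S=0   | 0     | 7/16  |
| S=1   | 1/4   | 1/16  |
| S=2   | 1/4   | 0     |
Distribution 1 (A, B):
Marginal P(A) (row sums):
  P(A=0) = 1/8 + 3/16 + 1/4 = 9/16
  P(A=1) = 1/8 + 1/16 + 1/4 = 7/16
Marginal P(B) (column sums):
  P(B=0) = 1/8 + 1/8 = 1/4
  P(B=1) = 3/16 + 1/16 = 1/4
  P(B=2) = 1/4 + 1/4 = 1/2

H(A) = -[(9/16)·log₂(9/16) + (7/16)·log₂(7/16)]
  = 0.4669 + 0.5218
  = 0.9887 bits
H(B) = -[(1/4)·log₂(1/4) + (1/4)·log₂(1/4) + (1/2)·log₂(1/2)]
  = 0.5000 + 0.5000 + 0.5000
  = 1.5000 bits
H(A,B) = -[(1/8)·log₂(1/8) + (3/16)·log₂(3/16) + (1/4)·log₂(1/4) + (1/8)·log₂(1/8) + (1/16)·log₂(1/16) + (1/4)·log₂(1/4)]
  = 0.3750 + 0.4528 + 0.5000 + 0.3750 + 0.2500 + 0.5000
  = 2.4528 bits

I(A;B) = H(A) + H(B) - H(A,B)
  = 0.9887 + 1.5000 - 2.4528
  = 0.0359 bits

Distribution 2 (S, T):
Marginal P(S) (row sums):
  P(S=0) = 0 + 7/16 = 7/16
  P(S=1) = 1/4 + 1/16 = 5/16
  P(S=2) = 1/4 + 0 = 1/4
Marginal P(T) (column sums):
  P(T=0) = 0 + 1/4 + 1/4 = 1/2
  P(T=1) = 7/16 + 1/16 + 0 = 1/2

H(S) = -[(7/16)·log₂(7/16) + (5/16)·log₂(5/16) + (1/4)·log₂(1/4)]
  = 0.5218 + 0.5244 + 0.5000
  = 1.5462 bits
H(T) = -[(1/2)·log₂(1/2) + (1/2)·log₂(1/2)]
  = 0.5000 + 0.5000
  = 1.0000 bits
H(S,T) = -[(7/16)·log₂(7/16) + (1/4)·log₂(1/4) + (1/16)·log₂(1/16) + (1/4)·log₂(1/4)]
  = 0.5218 + 0.5000 + 0.2500 + 0.5000
  = 1.7718 bits

I(S;T) = H(S) + H(T) - H(S,T)
  = 1.5462 + 1.0000 - 1.7718
  = 0.7744 bits

I(S;T) = 0.7744 bits > I(A;B) = 0.0359 bits, so (S, T) has the higher mutual information (stronger dependence).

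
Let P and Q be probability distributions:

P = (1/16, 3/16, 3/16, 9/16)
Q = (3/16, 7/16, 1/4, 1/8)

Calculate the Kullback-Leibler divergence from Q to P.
D(P||Q) = Σ P(i) log₂(P(i)/Q(i))
  i=0: (1/16) × log₂((1/16)/(3/16)) = (1/16) × log₂(1/3) = -0.0991
  i=1: (3/16) × log₂((3/16)/(7/16)) = (3/16) × log₂(3/7) = -0.2292
  i=2: (3/16) × log₂((3/16)/(1/4)) = (3/16) × log₂(3/4) = -0.0778
  i=3: (9/16) × log₂((9/16)/(1/8)) = (9/16) × log₂(9/2) = 1.2206
D(P||Q) = -0.0991 - 0.2292 - 0.0778 + 1.2206
  = 0.8145 bits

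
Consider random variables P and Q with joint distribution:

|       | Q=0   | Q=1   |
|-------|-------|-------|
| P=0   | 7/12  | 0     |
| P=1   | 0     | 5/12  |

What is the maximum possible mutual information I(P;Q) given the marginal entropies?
The upper bound on mutual information is I(P;Q) ≤ min(H(P), H(Q)).

Marginal P(P) (row sums):
  P(P=0) = 7/12 + 0 = 7/12
  P(P=1) = 0 + 5/12 = 5/12
Marginal P(Q) (column sums):
  P(Q=0) = 7/12 + 0 = 7/12
  P(Q=1) = 0 + 5/12 = 5/12

H(P) = -[(7/12)·log₂(7/12) + (5/12)·log₂(5/12)]
  = 0.4536 + 0.5263
  = 0.9799 bits
H(Q) = -[(7/12)·log₂(7/12) + (5/12)·log₂(5/12)]
  = 0.4536 + 0.5263
  = 0.9799 bits

Maximum possible I(P;Q) = min(0.9799, 0.9799) = 0.9799 bits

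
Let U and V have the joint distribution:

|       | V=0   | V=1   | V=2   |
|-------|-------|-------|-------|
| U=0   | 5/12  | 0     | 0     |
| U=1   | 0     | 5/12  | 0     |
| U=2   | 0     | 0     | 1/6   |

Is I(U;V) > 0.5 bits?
Marginal P(U) (row sums):
  P(U=0) = 5/12 + 0 + 0 = 5/12
  P(U=1) = 0 + 5/12 + 0 = 5/12
  P(U=2) = 0 + 0 + 1/6 = 1/6
Marginal P(V) (column sums):
  P(V=0) = 5/12 + 0 + 0 = 5/12
  P(V=1) = 0 + 5/12 + 0 = 5/12
  P(V=2) = 0 + 0 + 1/6 = 1/6

H(U) = -[(5/12)·log₂(5/12) + (5/12)·log₂(5/12) + (1/6)·log₂(1/6)]
  = 0.5263 + 0.5263 + 0.4308
  = 1.4834 bits
H(V) = -[(5/12)·log₂(5/12) + (5/12)·log₂(5/12) + (1/6)·log₂(1/6)]
  = 0.5263 + 0.5263 + 0.4308
  = 1.4834 bits
H(U,V) = -[(5/12)·log₂(5/12) + (5/12)·log₂(5/12) + (1/6)·log₂(1/6)]
  = 0.5263 + 0.5263 + 0.4308
  = 1.4834 bits

I(U;V) = H(U) + H(V) - H(U,V)
  = 1.4834 + 1.4834 - 1.4834
  = 1.4834 bits

Yes. I(U;V) = 1.4834 bits, which is > 0.5 bits.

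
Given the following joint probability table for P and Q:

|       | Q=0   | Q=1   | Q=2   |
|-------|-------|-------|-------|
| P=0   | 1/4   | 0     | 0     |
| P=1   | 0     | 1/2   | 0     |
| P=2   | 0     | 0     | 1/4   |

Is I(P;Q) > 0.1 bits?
Marginal P(P) (row sums):
  P(P=0) = 1/4 + 0 + 0 = 1/4
  P(P=1) = 0 + 1/2 + 0 = 1/2
  P(P=2) = 0 + 0 + 1/4 = 1/4
Marginal P(Q) (column sums):
  P(Q=0) = 1/4 + 0 + 0 = 1/4
  P(Q=1) = 0 + 1/2 + 0 = 1/2
  P(Q=2) = 0 + 0 + 1/4 = 1/4

H(P) = -[(1/4)·log₂(1/4) + (1/2)·log₂(1/2) + (1/4)·log₂(1/4)]
  = 0.5000 + 0.5000 + 0.5000
  = 1.5000 bits
H(Q) = -[(1/4)·log₂(1/4) + (1/2)·log₂(1/2) + (1/4)·log₂(1/4)]
  = 0.5000 + 0.5000 + 0.5000
  = 1.5000 bits
H(P,Q) = -[(1/4)·log₂(1/4) + (1/2)·log₂(1/2) + (1/4)·log₂(1/4)]
  = 0.5000 + 0.5000 + 0.5000
  = 1.5000 bits

I(P;Q) = H(P) + H(Q) - H(P,Q)
  = 1.5000 + 1.5000 - 1.5000
  = 1.5000 bits

Yes. I(P;Q) = 1.5000 bits, which is > 0.1 bits.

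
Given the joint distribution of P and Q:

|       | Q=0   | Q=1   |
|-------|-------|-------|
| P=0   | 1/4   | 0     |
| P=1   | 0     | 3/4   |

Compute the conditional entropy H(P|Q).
Marginal P(Q) (column sums):
  P(Q=0) = 1/4 + 0 = 1/4
  P(Q=1) = 0 + 3/4 = 3/4

H(P|Q) = -Σ P(P,Q)·log₂ P(P|Q), where P(P|Q) = P(P,Q) / P(Q)
  (cells with P(P,Q) = 0 contribute 0)
  (P=0,Q=0): P(P|Q) = (1/4)/(1/4) = 1;  -(1/4)·log₂(1) = 0.0000
  (P=1,Q=1): P(P|Q) = (3/4)/(3/4) = 1;  -(3/4)·log₂(1) = 0.0000
H(P|Q) = 0.0000 + 0.0000
  = 0.0000 bits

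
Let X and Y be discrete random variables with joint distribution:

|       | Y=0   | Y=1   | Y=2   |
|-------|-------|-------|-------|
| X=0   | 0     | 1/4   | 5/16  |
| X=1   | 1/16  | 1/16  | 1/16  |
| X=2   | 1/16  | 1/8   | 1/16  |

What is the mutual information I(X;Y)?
Marginal P(X) (row sums):
  P(X=0) = 0 + 1/4 + 5/16 = 9/16
  P(X=1) = 1/16 + 1/16 + 1/16 = 3/16
  P(X=2) = 1/16 + 1/8 + 1/16 = 1/4
Marginal P(Y) (column sums):
  P(Y=0) = 0 + 1/16 + 1/16 = 1/8
  P(Y=1) = 1/4 + 1/16 + 1/8 = 7/16
  P(Y=2) = 5/16 + 1/16 + 1/16 = 7/16

H(X) = -[(9/16)·log₂(9/16) + (3/16)·log₂(3/16) + (1/4)·log₂(1/4)]
  = 0.4669 + 0.4528 + 0.5000
  = 1.4197 bits
H(Y) = -[(1/8)·log₂(1/8) + (7/16)·log₂(7/16) + (7/16)·log₂(7/16)]
  = 0.3750 + 0.5218 + 0.5218
  = 1.4186 bits
H(X,Y) = -[(1/4)·log₂(1/4) + (5/16)·log₂(5/16) + (1/16)·log₂(1/16) + (1/16)·log₂(1/16) + (1/16)·log₂(1/16) + (1/16)·log₂(1/16) + (1/8)·log₂(1/8) + (1/16)·log₂(1/16)]
  = 0.5000 + 0.5244 + 0.2500 + 0.2500 + 0.2500 + 0.2500 + 0.3750 + 0.2500
  = 2.6494 bits

I(X;Y) = H(X) + H(Y) - H(X,Y)
  = 1.4197 + 1.4186 - 2.6494
  = 0.1889 bits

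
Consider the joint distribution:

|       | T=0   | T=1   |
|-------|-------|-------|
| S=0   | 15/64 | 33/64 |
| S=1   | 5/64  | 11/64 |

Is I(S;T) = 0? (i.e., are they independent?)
Marginal P(S) (row sums):
  P(S=0) = 15/64 + 33/64 = 3/4
  P(S=1) = 5/64 + 11/64 = 1/4
Marginal P(T) (column sums):
  P(T=0) = 15/64 + 5/64 = 5/16
  P(T=1) = 33/64 + 11/64 = 11/16

S and T are independent iff P(S=i,T=j) = P(S=i)·P(T=j) for every cell.
  P(S=0)·P(T=0) = 3/4 × 5/16 = 15/64 = P(S=0,T=0) ✓
  P(S=0)·P(T=1) = 3/4 × 11/16 = 33/64 = P(S=0,T=1) ✓
  P(S=1)·P(T=0) = 1/4 × 5/16 = 5/64 = P(S=1,T=0) ✓
  P(S=1)·P(T=1) = 1/4 × 11/16 = 11/64 = P(S=1,T=1) ✓

Yes, S and T are independent: every cell factors, so I(S;T) = 0 bits.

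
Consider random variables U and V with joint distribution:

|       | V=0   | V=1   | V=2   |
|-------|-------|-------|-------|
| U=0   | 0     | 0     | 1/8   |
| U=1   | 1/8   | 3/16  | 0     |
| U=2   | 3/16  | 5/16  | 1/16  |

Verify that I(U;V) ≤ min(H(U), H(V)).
Marginal P(U) (row sums):
  P(U=0) = 0 + 0 + 1/8 = 1/8
  P(U=1) = 1/8 + 3/16 + 0 = 5/16
  P(U=2) = 3/16 + 5/16 + 1/16 = 9/16
Marginal P(V) (column sums):
  P(V=0) = 0 + 1/8 + 3/16 = 5/16
  P(V=1) = 0 + 3/16 + 5/16 = 1/2
  P(V=2) = 1/8 + 0 + 1/16 = 3/16

H(U) = -[(1/8)·log₂(1/8) + (5/16)·log₂(5/16) + (9/16)·log₂(9/16)]
  = 0.3750 + 0.5244 + 0.4669
  = 1.3663 bits
H(V) = -[(5/16)·log₂(5/16) + (1/2)·log₂(1/2) + (3/16)·log₂(3/16)]
  = 0.5244 + 0.5000 + 0.4528
  = 1.4772 bits
H(U,V) = -[(1/8)·log₂(1/8) + (1/8)·log₂(1/8) + (3/16)·log₂(3/16) + (3/16)·log₂(3/16) + (5/16)·log₂(5/16) + (1/16)·log₂(1/16)]
  = 0.3750 + 0.3750 + 0.4528 + 0.4528 + 0.5244 + 0.2500
  = 2.4300 bits

I(U;V) = H(U) + H(V) - H(U,V)
  = 1.3663 + 1.4772 - 2.4300
  = 0.4135 bits

min(H(U), H(V)) = min(1.3663, 1.4772) = 1.3663 bits
Since 0.4135 ≤ 1.3663, the bound is satisfied ✓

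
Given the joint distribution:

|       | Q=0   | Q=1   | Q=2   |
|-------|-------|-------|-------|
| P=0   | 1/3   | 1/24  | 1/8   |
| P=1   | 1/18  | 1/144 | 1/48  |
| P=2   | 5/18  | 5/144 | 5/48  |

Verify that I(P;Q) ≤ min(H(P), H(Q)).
Marginal P(P) (row sums):
  P(P=0) = 1/3 + 1/24 + 1/8 = 1/2
  P(P=1) = 1/18 + 1/144 + 1/48 = 1/12
  P(P=2) = 5/18 + 5/144 + 5/48 = 5/12
Marginal P(Q) (column sums):
  P(Q=0) = 1/3 + 1/18 + 5/18 = 2/3
  P(Q=1) = 1/24 + 1/144 + 5/144 = 1/12
  P(Q=2) = 1/8 + 1/48 + 5/48 = 1/4

H(P) = -[(1/2)·log₂(1/2) + (1/12)·log₂(1/12) + (5/12)·log₂(5/12)]
  = 0.5000 + 0.2987 + 0.5263
  = 1.3250 bits
H(Q) = -[(2/3)·log₂(2/3) + (1/12)·log₂(1/12) + (1/4)·log₂(1/4)]
  = 0.3900 + 0.2987 + 0.5000
  = 1.1887 bits
H(P,Q) = -[(1/3)·log₂(1/3) + (1/24)·log₂(1/24) + (1/8)·log₂(1/8) + (1/18)·log₂(1/18) + (1/144)·log₂(1/144) + (1/48)·log₂(1/48) + (5/18)·log₂(5/18) + (5/144)·log₂(5/144) + (5/48)·log₂(5/48)]
  = 0.5283 + 0.1910 + 0.3750 + 0.2317 + 0.0498 + 0.1164 + 0.5133 + 0.1683 + 0.3399
  = 2.5137 bits

I(P;Q) = H(P) + H(Q) - H(P,Q)
  = 1.3250 + 1.1887 - 2.5137
  = 0.0000 bits

min(H(P), H(Q)) = min(1.3250, 1.1887) = 1.1887 bits
Since 0.0000 ≤ 1.1887, the bound is satisfied ✓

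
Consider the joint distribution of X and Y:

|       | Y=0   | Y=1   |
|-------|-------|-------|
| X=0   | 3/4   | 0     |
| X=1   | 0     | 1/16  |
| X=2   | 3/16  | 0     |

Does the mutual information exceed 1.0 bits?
Marginal P(X) (row sums):
  P(X=0) = 3/4 + 0 = 3/4
  P(X=1) = 0 + 1/16 = 1/16
  P(X=2) = 3/16 + 0 = 3/16
Marginal P(Y) (column sums):
  P(Y=0) = 3/4 + 0 + 3/16 = 15/16
  P(Y=1) = 0 + 1/16 + 0 = 1/16

H(X) = -[(3/4)·log₂(3/4) + (1/16)·log₂(1/16) + (3/16)·log₂(3/16)]
  = 0.3113 + 0.2500 + 0.4528
  = 1.0141 bits
H(Y) = -[(15/16)·log₂(15/16) + (1/16)·log₂(1/16)]
  = 0.0873 + 0.2500
  = 0.3373 bits
H(X,Y) = -[(3/4)·log₂(3/4) + (1/16)·log₂(1/16) + (3/16)·log₂(3/16)]
  = 0.3113 + 0.2500 + 0.4528
  = 1.0141 bits

I(X;Y) = H(X) + H(Y) - H(X,Y)
  = 1.0141 + 0.3373 - 1.0141
  = 0.3373 bits

No. I(X;Y) = 0.3373 bits, which is ≤ 1.0 bits.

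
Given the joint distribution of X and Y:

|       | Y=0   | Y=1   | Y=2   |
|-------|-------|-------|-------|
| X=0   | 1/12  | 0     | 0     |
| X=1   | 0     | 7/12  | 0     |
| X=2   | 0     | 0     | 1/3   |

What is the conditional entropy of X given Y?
Marginal P(Y) (column sums):
  P(Y=0) = 1/12 + 0 + 0 = 1/12
  P(Y=1) = 0 + 7/12 + 0 = 7/12
  P(Y=2) = 0 + 0 + 1/3 = 1/3

H(X|Y) = -Σ P(X,Y)·log₂ P(X|Y), where P(X|Y) = P(X,Y) / P(Y)
  (cells with P(X,Y) = 0 contribute 0)
  (X=0,Y=0): P(X|Y) = (1/12)/(1/12) = 1;  -(1/12)·log₂(1) = 0.0000
  (X=1,Y=1): P(X|Y) = (7/12)/(7/12) = 1;  -(7/12)·log₂(1) = 0.0000
  (X=2,Y=2): P(X|Y) = (1/3)/(1/3) = 1;  -(1/3)·log₂(1) = 0.0000
H(X|Y) = 0.0000 + 0.0000 + 0.0000
  = 0.0000 bits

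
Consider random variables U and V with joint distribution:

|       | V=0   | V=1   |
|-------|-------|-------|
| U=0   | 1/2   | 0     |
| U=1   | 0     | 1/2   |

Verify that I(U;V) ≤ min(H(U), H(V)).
Marginal P(U) (row sums):
  P(U=0) = 1/2 + 0 = 1/2
  P(U=1) = 0 + 1/2 = 1/2
Marginal P(V) (column sums):
  P(V=0) = 1/2 + 0 = 1/2
  P(V=1) = 0 + 1/2 = 1/2

H(U) = -[(1/2)·log₂(1/2) + (1/2)·log₂(1/2)]
  = 0.5000 + 0.5000
  = 1.0000 bits
H(V) = -[(1/2)·log₂(1/2) + (1/2)·log₂(1/2)]
  = 0.5000 + 0.5000
  = 1.0000 bits
H(U,V) = -[(1/2)·log₂(1/2) + (1/2)·log₂(1/2)]
  = 0.5000 + 0.5000
  = 1.0000 bits

I(U;V) = H(U) + H(V) - H(U,V)
  = 1.0000 + 1.0000 - 1.0000
  = 1.0000 bits

min(H(U), H(V)) = min(1.0000, 1.0000) = 1.0000 bits
Since 1.0000 ≤ 1.0000, the bound is satisfied ✓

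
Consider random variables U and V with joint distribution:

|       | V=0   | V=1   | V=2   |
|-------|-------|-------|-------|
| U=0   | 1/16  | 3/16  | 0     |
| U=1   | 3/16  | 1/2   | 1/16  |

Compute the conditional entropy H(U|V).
Marginal P(V) (column sums):
  P(V=0) = 1/16 + 3/16 = 1/4
  P(V=1) = 3/16 + 1/2 = 11/16
  P(V=2) = 0 + 1/16 = 1/16

H(U|V) = -Σ P(U,V)·log₂ P(U|V), where P(U|V) = P(U,V) / P(V)
  (cells with P(U,V) = 0 contribute 0)
  (U=0,V=0): P(U|V) = (1/16)/(1/4) = 1/4;  -(1/16)·log₂(1/4) = 0.1250
  (U=0,V=1): P(U|V) = (3/16)/(11/16) = 3/11;  -(3/16)·log₂(3/11) = 0.3515
  (U=1,V=0): P(U|V) = (3/16)/(1/4) = 3/4;  -(3/16)·log₂(3/4) = 0.0778
  (U=1,V=1): P(U|V) = (1/2)/(11/16) = 8/11;  -(1/2)·log₂(8/11) = 0.2297
  (U=1,V=2): P(U|V) = (1/16)/(1/16) = 1;  -(1/16)·log₂(1) = 0.0000
H(U|V) = 0.1250 + 0.3515 + 0.0778 + 0.2297 + 0.0000
  = 0.7840 bits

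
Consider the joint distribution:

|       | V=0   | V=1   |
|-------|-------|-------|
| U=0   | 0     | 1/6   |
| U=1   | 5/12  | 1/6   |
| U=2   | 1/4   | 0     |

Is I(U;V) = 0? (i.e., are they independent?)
Marginal P(U) (row sums):
  P(U=0) = 0 + 1/6 = 1/6
  P(U=1) = 5/12 + 1/6 = 7/12
  P(U=2) = 1/4 + 0 = 1/4
Marginal P(V) (column sums):
  P(V=0) = 0 + 5/12 + 1/4 = 2/3
  P(V=1) = 1/6 + 1/6 + 0 = 1/3

U and V are independent iff P(U=i,V=j) = P(U=i)·P(V=j) for every cell.
  P(U=0)·P(V=0) = 1/6 × 2/3 = 1/9, but P(U=0,V=0) = 0 ✗

No, U and V are not independent. Quantitatively, I(U;V) > 0:

H(U) = -[(1/6)·log₂(1/6) + (7/12)·log₂(7/12) + (1/4)·log₂(1/4)]
  = 0.4308 + 0.4536 + 0.5000
  = 1.3844 bits
H(V) = -[(2/3)·log₂(2/3) + (1/3)·log₂(1/3)]
  = 0.3900 + 0.5283
  = 0.9183 bits
H(U,V) = -[(1/6)·log₂(1/6) + (5/12)·log₂(5/12) + (1/6)·log₂(1/6) + (1/4)·log₂(1/4)]
  = 0.4308 + 0.5263 + 0.4308 + 0.5000
  = 1.8879 bits
I(U;V) = H(U) + H(V) - H(U,V) = 1.3844 + 0.9183 - 1.8879 = 0.4148 bits > 0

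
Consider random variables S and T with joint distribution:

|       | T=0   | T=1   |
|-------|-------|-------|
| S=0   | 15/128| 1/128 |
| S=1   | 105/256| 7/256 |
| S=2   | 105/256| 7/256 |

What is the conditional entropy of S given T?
Marginal P(T) (column sums):
  P(T=0) = 15/128 + 105/256 + 105/256 = 15/16
  P(T=1) = 1/128 + 7/256 + 7/256 = 1/16

H(S|T) = -Σ P(S,T)·log₂ P(S|T), where P(S|T) = P(S,T) / P(T)
  (S=0,T=0): P(S|T) = (15/128)/(15/16) = 1/8;  -(15/128)·log₂(1/8) = 0.3516
  (S=0,T=1): P(S|T) = (1/128)/(1/16) = 1/8;  -(1/128)·log₂(1/8) = 0.0234
  (S=1,T=0): P(S|T) = (105/256)/(15/16) = 7/16;  -(105/256)·log₂(7/16) = 0.4892
  (S=1,T=1): P(S|T) = (7/256)/(1/16) = 7/16;  -(7/256)·log₂(7/16) = 0.0326
  (S=2,T=0): P(S|T) = (105/256)/(15/16) = 7/16;  -(105/256)·log₂(7/16) = 0.4892
  (S=2,T=1): P(S|T) = (7/256)/(1/16) = 7/16;  -(7/256)·log₂(7/16) = 0.0326
H(S|T) = 0.3516 + 0.0234 + 0.4892 + 0.0326 + 0.4892 + 0.0326
  = 1.4186 bits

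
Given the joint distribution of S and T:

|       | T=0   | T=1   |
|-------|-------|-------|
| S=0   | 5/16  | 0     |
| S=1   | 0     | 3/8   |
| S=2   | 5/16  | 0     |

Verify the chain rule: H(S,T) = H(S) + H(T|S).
Left side:
H(S,T) = -[(5/16)·log₂(5/16) + (3/8)·log₂(3/8) + (5/16)·log₂(5/16)]
  = 0.5244 + 0.5306 + 0.5244
  = 1.5794 bits

Right side:
Marginal P(S) (row sums):
  P(S=0) = 5/16 + 0 = 5/16
  P(S=1) = 0 + 3/8 = 3/8
  P(S=2) = 5/16 + 0 = 5/16
H(S) = -[(5/16)·log₂(5/16) + (3/8)·log₂(3/8) + (5/16)·log₂(5/16)]
  = 0.5244 + 0.5306 + 0.5244
  = 1.5794 bits
H(T|S) = -Σ P(S,T)·log₂ P(T|S), where P(T|S) = P(S,T) / P(S)
  (cells with P(S,T) = 0 contribute 0)
  (S=0,T=0): P(T|S) = (5/16)/(5/16) = 1;  -(5/16)·log₂(1) = 0.0000
  (S=1,T=1): P(T|S) = (3/8)/(3/8) = 1;  -(3/8)·log₂(1) = 0.0000
  (S=2,T=0): P(T|S) = (5/16)/(5/16) = 1;  -(5/16)·log₂(1) = 0.0000
H(T|S) = 0.0000 + 0.0000 + 0.0000
  = 0.0000 bits
H(S) + H(T|S) = 1.5794 + 0.0000 = 1.5794 bits

Both sides equal 1.5794 bits, so the chain rule holds ✓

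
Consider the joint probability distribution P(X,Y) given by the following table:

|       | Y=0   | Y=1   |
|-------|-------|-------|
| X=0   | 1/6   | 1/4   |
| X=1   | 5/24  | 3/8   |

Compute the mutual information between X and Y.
Marginal P(X) (row sums):
  P(X=0) = 1/6 + 1/4 = 5/12
  P(X=1) = 5/24 + 3/8 = 7/12
Marginal P(Y) (column sums):
  P(Y=0) = 1/6 + 5/24 = 3/8
  P(Y=1) = 1/4 + 3/8 = 5/8

H(X) = -[(5/12)·log₂(5/12) + (7/12)·log₂(7/12)]
  = 0.5263 + 0.4536
  = 0.9799 bits
H(Y) = -[(3/8)·log₂(3/8) + (5/8)·log₂(5/8)]
  = 0.5306 + 0.4238
  = 0.9544 bits
H(X,Y) = -[(1/6)·log₂(1/6) + (1/4)·log₂(1/4) + (5/24)·log₂(5/24) + (3/8)·log₂(3/8)]
  = 0.4308 + 0.5000 + 0.4715 + 0.5306
  = 1.9329 bits

I(X;Y) = H(X) + H(Y) - H(X,Y)
  = 0.9799 + 0.9544 - 1.9329
  = 0.0014 bits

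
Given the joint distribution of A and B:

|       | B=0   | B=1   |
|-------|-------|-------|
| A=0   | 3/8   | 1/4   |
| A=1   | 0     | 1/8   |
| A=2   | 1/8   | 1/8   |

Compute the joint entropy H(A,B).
H(A,B) = -Σ P(A,B) log₂ P(A,B), summed over the non-zero cells:
H(A,B) = -[(3/8)·log₂(3/8) + (1/4)·log₂(1/4) + (1/8)·log₂(1/8) + (1/8)·log₂(1/8) + (1/8)·log₂(1/8)]
  = 0.5306 + 0.5000 + 0.3750 + 0.3750 + 0.3750
  = 2.1556 bits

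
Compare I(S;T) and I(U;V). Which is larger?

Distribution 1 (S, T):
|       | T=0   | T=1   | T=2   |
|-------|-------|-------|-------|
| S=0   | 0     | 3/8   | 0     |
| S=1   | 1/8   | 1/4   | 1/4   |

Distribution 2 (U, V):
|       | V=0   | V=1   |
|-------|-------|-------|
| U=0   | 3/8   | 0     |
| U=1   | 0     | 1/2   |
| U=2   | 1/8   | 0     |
Distribution 1 (S, T):
Marginal P(S) (row sums):
  P(S=0) = 0 + 3/8 + 0 = 3/8
  P(S=1) = 1/8 + 1/4 + 1/4 = 5/8
Marginal P(T) (column sums):
  P(T=0) = 0 + 1/8 = 1/8
  P(T=1) = 3/8 + 1/4 = 5/8
  P(T=2) = 0 + 1/4 = 1/4

H(S) = -[(3/8)·log₂(3/8) + (5/8)·log₂(5/8)]
  = 0.5306 + 0.4238
  = 0.9544 bits
H(T) = -[(1/8)·log₂(1/8) + (5/8)·log₂(5/8) + (1/4)·log₂(1/4)]
  = 0.3750 + 0.4238 + 0.5000
  = 1.2988 bits
H(S,T) = -[(3/8)·log₂(3/8) + (1/8)·log₂(1/8) + (1/4)·log₂(1/4) + (1/4)·log₂(1/4)]
  = 0.5306 + 0.3750 + 0.5000 + 0.5000
  = 1.9056 bits

I(S;T) = H(S) + H(T) - H(S,T)
  = 0.9544 + 1.2988 - 1.9056
  = 0.3476 bits

Distribution 2 (U, V):
Marginal P(U) (row sums):
  P(U=0) = 3/8 + 0 = 3/8
  P(U=1) = 0 + 1/2 = 1/2
  P(U=2) = 1/8 + 0 = 1/8
Marginal P(V) (column sums):
  P(V=0) = 3/8 + 0 + 1/8 = 1/2
  P(V=1) = 0 + 1/2 + 0 = 1/2

H(U) = -[(3/8)·log₂(3/8) + (1/2)·log₂(1/2) + (1/8)·log₂(1/8)]
  = 0.5306 + 0.5000 + 0.3750
  = 1.4056 bits
H(V) = -[(1/2)·log₂(1/2) + (1/2)·log₂(1/2)]
  = 0.5000 + 0.5000
  = 1.0000 bits
H(U,V) = -[(3/8)·log₂(3/8) + (1/2)·log₂(1/2) + (1/8)·log₂(1/8)]
  = 0.5306 + 0.5000 + 0.3750
  = 1.4056 bits

I(U;V) = H(U) + H(V) - H(U,V)
  = 1.4056 + 1.0000 - 1.4056
  = 1.0000 bits

I(U;V) = 1.0000 bits > I(S;T) = 0.3476 bits, so (U, V) has the higher mutual information (stronger dependence).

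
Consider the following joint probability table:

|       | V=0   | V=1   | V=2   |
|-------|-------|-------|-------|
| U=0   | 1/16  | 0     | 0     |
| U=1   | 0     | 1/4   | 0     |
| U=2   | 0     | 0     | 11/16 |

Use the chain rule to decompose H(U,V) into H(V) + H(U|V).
By the chain rule: H(U,V) = H(V) + H(U|V)

Marginal P(V) (column sums):
  P(V=0) = 1/16 + 0 + 0 = 1/16
  P(V=1) = 0 + 1/4 + 0 = 1/4
  P(V=2) = 0 + 0 + 11/16 = 11/16
H(V) = -[(1/16)·log₂(1/16) + (1/4)·log₂(1/4) + (11/16)·log₂(11/16)]
  = 0.2500 + 0.5000 + 0.3716
  = 1.1216 bits
H(U|V) = -Σ P(U,V)·log₂ P(U|V), where P(U|V) = P(U,V) / P(V)
  (cells with P(U,V) = 0 contribute 0)
  (U=0,V=0): P(U|V) = (1/16)/(1/16) = 1;  -(1/16)·log₂(1) = 0.0000
  (U=1,V=1): P(U|V) = (1/4)/(1/4) = 1;  -(1/4)·log₂(1) = 0.0000
  (U=2,V=2): P(U|V) = (11/16)/(11/16) = 1;  -(11/16)·log₂(1) = 0.0000
H(U|V) = 0.0000 + 0.0000 + 0.0000
  = 0.0000 bits

H(U,V) = H(V) + H(U|V) = 1.1216 + 0.0000 = 1.1216 bits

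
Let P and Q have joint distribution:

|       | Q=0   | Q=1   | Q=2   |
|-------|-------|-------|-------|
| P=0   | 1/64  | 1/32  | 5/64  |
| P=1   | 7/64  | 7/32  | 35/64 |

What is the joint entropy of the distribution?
H(P,Q) = -Σ P(P,Q) log₂ P(P,Q), summed over the non-zero cells:
H(P,Q) = -[(1/64)·log₂(1/64) + (1/32)·log₂(1/32) + (5/64)·log₂(5/64) + (7/64)·log₂(7/64) + (7/32)·log₂(7/32) + (35/64)·log₂(35/64)]
  = 0.0938 + 0.1563 + 0.2873 + 0.3492 + 0.4796 + 0.4762
  = 1.8424 bits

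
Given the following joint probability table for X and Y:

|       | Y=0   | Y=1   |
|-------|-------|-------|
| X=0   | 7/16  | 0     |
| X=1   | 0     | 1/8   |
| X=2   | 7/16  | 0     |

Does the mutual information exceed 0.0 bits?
Marginal P(X) (row sums):
  P(X=0) = 7/16 + 0 = 7/16
  P(X=1) = 0 + 1/8 = 1/8
  P(X=2) = 7/16 + 0 = 7/16
Marginal P(Y) (column sums):
  P(Y=0) = 7/16 + 0 + 7/16 = 7/8
  P(Y=1) = 0 + 1/8 + 0 = 1/8

H(X) = -[(7/16)·log₂(7/16) + (1/8)·log₂(1/8) + (7/16)·log₂(7/16)]
  = 0.5218 + 0.3750 + 0.5218
  = 1.4186 bits
H(Y) = -[(7/8)·log₂(7/8) + (1/8)·log₂(1/8)]
  = 0.1686 + 0.3750
  = 0.5436 bits
H(X,Y) = -[(7/16)·log₂(7/16) + (1/8)·log₂(1/8) + (7/16)·log₂(7/16)]
  = 0.5218 + 0.3750 + 0.5218
  = 1.4186 bits

I(X;Y) = H(X) + H(Y) - H(X,Y)
  = 1.4186 + 0.5436 - 1.4186
  = 0.5436 bits

Yes. I(X;Y) = 0.5436 bits, which is > 0.0 bits.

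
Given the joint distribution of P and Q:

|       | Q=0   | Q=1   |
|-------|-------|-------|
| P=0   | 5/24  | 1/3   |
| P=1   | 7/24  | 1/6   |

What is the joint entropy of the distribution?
H(P,Q) = -Σ P(P,Q) log₂ P(P,Q), summed over the non-zero cells:
H(P,Q) = -[(5/24)·log₂(5/24) + (1/3)·log₂(1/3) + (7/24)·log₂(7/24) + (1/6)·log₂(1/6)]
  = 0.4715 + 0.5283 + 0.5185 + 0.4308
  = 1.9491 bits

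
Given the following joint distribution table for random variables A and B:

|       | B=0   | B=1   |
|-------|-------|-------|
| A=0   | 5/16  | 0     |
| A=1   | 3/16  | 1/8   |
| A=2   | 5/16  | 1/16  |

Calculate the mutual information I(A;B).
Marginal P(A) (row sums):
  P(A=0) = 5/16 + 0 = 5/16
  P(A=1) = 3/16 + 1/8 = 5/16
  P(A=2) = 5/16 + 1/16 = 3/8
Marginal P(B) (column sums):
  P(B=0) = 5/16 + 3/16 + 5/16 = 13/16
  P(B=1) = 0 + 1/8 + 1/16 = 3/16

H(A) = -[(5/16)·log₂(5/16) + (5/16)·log₂(5/16) + (3/8)·log₂(3/8)]
  = 0.5244 + 0.5244 + 0.5306
  = 1.5794 bits
H(B) = -[(13/16)·log₂(13/16) + (3/16)·log₂(3/16)]
  = 0.2434 + 0.4528
  = 0.6962 bits
H(A,B) = -[(5/16)·log₂(5/16) + (3/16)·log₂(3/16) + (1/8)·log₂(1/8) + (5/16)·log₂(5/16) + (1/16)·log₂(1/16)]
  = 0.5244 + 0.4528 + 0.3750 + 0.5244 + 0.2500
  = 2.1266 bits

I(A;B) = H(A) + H(B) - H(A,B)
  = 1.5794 + 0.6962 - 2.1266
  = 0.1490 bits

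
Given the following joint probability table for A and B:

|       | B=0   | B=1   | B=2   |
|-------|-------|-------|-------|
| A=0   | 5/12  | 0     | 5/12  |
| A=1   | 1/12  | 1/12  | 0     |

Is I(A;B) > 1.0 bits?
Marginal P(A) (row sums):
  P(A=0) = 5/12 + 0 + 5/12 = 5/6
  P(A=1) = 1/12 + 1/12 + 0 = 1/6
Marginal P(B) (column sums):
  P(B=0) = 5/12 + 1/12 = 1/2
  P(B=1) = 0 + 1/12 = 1/12
  P(B=2) = 5/12 + 0 = 5/12

H(A) = -[(5/6)·log₂(5/6) + (1/6)·log₂(1/6)]
  = 0.2192 + 0.4308
  = 0.6500 bits
H(B) = -[(1/2)·log₂(1/2) + (1/12)·log₂(1/12) + (5/12)·log₂(5/12)]
  = 0.5000 + 0.2987 + 0.5263
  = 1.3250 bits
H(A,B) = -[(5/12)·log₂(5/12) + (5/12)·log₂(5/12) + (1/12)·log₂(1/12) + (1/12)·log₂(1/12)]
  = 0.5263 + 0.5263 + 0.2987 + 0.2987
  = 1.6500 bits

I(A;B) = H(A) + H(B) - H(A,B)
  = 0.6500 + 1.3250 - 1.6500
  = 0.3250 bits

No. I(A;B) = 0.3250 bits, which is ≤ 1.0 bits.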